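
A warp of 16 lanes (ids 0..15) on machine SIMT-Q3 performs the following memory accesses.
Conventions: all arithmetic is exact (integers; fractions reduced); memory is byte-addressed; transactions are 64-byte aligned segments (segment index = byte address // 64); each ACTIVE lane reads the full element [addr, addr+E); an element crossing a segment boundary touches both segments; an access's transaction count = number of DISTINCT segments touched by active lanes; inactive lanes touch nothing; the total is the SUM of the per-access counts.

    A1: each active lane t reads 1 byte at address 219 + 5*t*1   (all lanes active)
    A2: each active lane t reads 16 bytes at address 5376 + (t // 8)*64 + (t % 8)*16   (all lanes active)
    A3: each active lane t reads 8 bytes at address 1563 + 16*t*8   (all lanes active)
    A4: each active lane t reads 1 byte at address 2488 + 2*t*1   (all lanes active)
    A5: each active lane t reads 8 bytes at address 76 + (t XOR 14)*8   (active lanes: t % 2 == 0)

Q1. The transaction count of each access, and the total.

A1: 2 transactions
A2: 3 transactions
A3: 16 transactions
A4: 2 transactions
A5: 3 transactions

Answer: 2,3,16,2,3; total 26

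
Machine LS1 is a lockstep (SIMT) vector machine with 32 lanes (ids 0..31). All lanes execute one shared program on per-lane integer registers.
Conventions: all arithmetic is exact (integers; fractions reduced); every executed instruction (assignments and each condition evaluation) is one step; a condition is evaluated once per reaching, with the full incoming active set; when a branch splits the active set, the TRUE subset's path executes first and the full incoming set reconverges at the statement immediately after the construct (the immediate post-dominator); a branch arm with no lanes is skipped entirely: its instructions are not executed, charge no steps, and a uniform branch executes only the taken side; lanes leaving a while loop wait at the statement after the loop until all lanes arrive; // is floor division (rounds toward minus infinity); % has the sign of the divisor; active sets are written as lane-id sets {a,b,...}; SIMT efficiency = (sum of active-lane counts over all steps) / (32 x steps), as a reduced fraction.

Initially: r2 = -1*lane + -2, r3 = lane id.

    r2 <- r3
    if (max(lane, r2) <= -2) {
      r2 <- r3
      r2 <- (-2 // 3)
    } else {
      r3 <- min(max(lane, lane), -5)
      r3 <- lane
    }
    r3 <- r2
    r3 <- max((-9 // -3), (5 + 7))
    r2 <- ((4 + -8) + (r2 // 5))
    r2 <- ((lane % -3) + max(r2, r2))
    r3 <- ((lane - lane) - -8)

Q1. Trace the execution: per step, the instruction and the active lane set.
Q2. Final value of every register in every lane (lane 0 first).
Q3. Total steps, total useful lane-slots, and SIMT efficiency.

step 0: r2 <- r3                     {0,1,2,3,4,5,6,7,8,9,10,11,12,13,14,15,16,17,18,19,20,21,22,23,24,25,26,27,28,29,30,31}
step 1: eval (max(lane, r2) <= -2)   {0,1,2,3,4,5,6,7,8,9,10,11,12,13,14,15,16,17,18,19,20,21,22,23,24,25,26,27,28,29,30,31}
step 2: r3 <- min(max(lane, lane), -5) {0,1,2,3,4,5,6,7,8,9,10,11,12,13,14,15,16,17,18,19,20,21,22,23,24,25,26,27,28,29,30,31}
step 3: r3 <- lane                   {0,1,2,3,4,5,6,7,8,9,10,11,12,13,14,15,16,17,18,19,20,21,22,23,24,25,26,27,28,29,30,31}
step 4: r3 <- r2                     {0,1,2,3,4,5,6,7,8,9,10,11,12,13,14,15,16,17,18,19,20,21,22,23,24,25,26,27,28,29,30,31}
step 5: r3 <- max((-9 // -3), (5 + 7)) {0,1,2,3,4,5,6,7,8,9,10,11,12,13,14,15,16,17,18,19,20,21,22,23,24,25,26,27,28,29,30,31}
step 6: r2 <- ((4 + -8) + (r2 // 5)) {0,1,2,3,4,5,6,7,8,9,10,11,12,13,14,15,16,17,18,19,20,21,22,23,24,25,26,27,28,29,30,31}
step 7: r2 <- ((lane % -3) + max(r2, r2)) {0,1,2,3,4,5,6,7,8,9,10,11,12,13,14,15,16,17,18,19,20,21,22,23,24,25,26,27,28,29,30,31}
step 8: r3 <- ((lane - lane) - -8)   {0,1,2,3,4,5,6,7,8,9,10,11,12,13,14,15,16,17,18,19,20,21,22,23,24,25,26,27,28,29,30,31}

Answer: 9 steps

r2: -4,-6,-5,-4,-6,-4,-3,-5,-4,-3,-4,-3,-2,-4,-3,-1,-3,-2,-1,-3,-1,0,-2,-1,0,-1,0,1,-1,0,2,0
r3: 8,8,8,8,8,8,8,8,8,8,8,8,8,8,8,8,8,8,8,8,8,8,8,8,8,8,8,8,8,8,8,8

steps = 9; useful = 288; efficiency = 288/288 = 1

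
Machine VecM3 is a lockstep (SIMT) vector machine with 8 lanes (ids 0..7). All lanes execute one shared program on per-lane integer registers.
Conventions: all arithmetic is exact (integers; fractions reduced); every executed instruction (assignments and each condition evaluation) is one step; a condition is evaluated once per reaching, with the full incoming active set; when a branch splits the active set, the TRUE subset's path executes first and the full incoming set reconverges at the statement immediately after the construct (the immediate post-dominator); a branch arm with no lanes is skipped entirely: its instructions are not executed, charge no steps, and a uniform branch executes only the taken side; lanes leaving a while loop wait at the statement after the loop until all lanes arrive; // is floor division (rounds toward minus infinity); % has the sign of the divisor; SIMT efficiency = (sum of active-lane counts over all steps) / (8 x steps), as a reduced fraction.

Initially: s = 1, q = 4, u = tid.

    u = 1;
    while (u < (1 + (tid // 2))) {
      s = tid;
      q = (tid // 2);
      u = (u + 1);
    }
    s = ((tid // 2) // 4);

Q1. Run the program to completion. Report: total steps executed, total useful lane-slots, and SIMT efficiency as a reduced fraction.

Answer: 15 steps, 72 useful, 3/5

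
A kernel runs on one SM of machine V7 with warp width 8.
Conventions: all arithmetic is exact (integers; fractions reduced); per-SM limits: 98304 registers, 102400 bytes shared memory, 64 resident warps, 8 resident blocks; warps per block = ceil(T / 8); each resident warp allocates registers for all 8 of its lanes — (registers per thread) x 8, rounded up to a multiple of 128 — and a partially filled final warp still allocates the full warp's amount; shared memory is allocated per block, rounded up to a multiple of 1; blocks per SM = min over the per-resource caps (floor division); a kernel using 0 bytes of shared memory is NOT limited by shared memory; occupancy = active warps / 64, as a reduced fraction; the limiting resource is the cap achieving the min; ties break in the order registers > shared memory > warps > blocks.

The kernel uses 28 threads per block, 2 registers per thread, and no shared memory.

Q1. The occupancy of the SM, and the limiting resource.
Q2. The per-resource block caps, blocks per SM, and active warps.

Answer: occupancy 1/2, limited by blocks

registers: 192 blocks
shared memory: no limit (kernel uses none)
warps: 16 blocks
blocks: 8 blocks

Answer: 8 blocks, 32 active warps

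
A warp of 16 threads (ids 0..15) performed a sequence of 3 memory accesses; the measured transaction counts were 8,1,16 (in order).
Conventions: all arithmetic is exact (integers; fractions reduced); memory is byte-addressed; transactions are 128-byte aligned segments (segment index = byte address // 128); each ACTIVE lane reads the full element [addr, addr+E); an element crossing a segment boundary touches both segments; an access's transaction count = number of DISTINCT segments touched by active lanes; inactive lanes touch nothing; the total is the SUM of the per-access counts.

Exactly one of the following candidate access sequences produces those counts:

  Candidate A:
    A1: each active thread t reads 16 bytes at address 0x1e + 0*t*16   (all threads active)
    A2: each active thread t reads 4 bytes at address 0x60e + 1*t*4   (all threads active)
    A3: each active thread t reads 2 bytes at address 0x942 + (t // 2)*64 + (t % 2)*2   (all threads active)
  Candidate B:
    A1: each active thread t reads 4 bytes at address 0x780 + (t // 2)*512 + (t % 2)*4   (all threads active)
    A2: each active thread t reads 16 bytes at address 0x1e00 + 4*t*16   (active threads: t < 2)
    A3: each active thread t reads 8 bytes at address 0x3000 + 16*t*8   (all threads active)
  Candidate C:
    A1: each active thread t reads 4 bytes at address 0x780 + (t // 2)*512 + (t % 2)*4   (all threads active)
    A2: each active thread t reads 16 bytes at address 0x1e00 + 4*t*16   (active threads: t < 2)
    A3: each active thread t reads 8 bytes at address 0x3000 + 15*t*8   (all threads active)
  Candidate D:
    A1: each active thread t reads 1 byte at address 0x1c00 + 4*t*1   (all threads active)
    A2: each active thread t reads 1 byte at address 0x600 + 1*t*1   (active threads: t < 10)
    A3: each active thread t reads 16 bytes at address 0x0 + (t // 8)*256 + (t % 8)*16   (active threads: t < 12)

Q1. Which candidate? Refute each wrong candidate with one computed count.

A: A1 gives 1 transaction, not 8
C: A3 gives 15 transactions, not 16
D: A1 gives 1 transaction, not 8
B: all counts match (8,1,16)

Answer: B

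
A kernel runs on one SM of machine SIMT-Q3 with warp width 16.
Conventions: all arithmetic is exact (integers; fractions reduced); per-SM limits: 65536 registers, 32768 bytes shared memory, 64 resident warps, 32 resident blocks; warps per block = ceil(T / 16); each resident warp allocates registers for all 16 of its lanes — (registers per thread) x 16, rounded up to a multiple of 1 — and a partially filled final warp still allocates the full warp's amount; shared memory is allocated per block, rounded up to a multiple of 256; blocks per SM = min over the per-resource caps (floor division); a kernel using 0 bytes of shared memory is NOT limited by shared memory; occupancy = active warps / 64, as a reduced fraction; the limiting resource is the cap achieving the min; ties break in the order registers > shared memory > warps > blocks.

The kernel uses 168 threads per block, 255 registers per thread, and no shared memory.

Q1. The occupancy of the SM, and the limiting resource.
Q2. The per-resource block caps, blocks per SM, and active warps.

Answer: occupancy 11/64, limited by registers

registers: 1 block
shared memory: no limit (kernel uses none)
warps: 5 blocks
blocks: 32 blocks

Answer: 1 block, 11 active warps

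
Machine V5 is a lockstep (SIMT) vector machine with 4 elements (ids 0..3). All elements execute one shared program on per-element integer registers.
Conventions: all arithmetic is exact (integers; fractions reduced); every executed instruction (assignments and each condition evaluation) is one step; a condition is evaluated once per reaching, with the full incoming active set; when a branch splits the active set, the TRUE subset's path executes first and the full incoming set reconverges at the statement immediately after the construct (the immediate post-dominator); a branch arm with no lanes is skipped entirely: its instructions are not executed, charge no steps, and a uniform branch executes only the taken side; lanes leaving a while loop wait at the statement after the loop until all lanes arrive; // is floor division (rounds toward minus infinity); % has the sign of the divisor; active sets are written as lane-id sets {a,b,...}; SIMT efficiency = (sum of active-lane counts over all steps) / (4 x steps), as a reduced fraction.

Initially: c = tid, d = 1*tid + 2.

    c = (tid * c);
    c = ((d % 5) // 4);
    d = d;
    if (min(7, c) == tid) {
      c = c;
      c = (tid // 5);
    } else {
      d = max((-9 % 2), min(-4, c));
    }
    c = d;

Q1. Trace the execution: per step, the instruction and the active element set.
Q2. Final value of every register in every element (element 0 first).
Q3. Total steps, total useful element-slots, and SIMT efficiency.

step 0: c <- (tid * c)               {0,1,2,3}
step 1: c <- ((d % 5) // 4)          {0,1,2,3}
step 2: d <- d                       {0,1,2,3}
step 3: eval (min(7, c) == tid)      {0,1,2,3}
step 4: c <- c                       {0}
step 5: c <- (tid // 5)              {0}
step 6: d <- max((-9 % 2), min(-4, c)) {1,2,3}
step 7: c <- d                       {0,1,2,3}

Answer: 8 steps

c: 2,1,1,1
d: 2,1,1,1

steps = 8; useful = 25; efficiency = 25/32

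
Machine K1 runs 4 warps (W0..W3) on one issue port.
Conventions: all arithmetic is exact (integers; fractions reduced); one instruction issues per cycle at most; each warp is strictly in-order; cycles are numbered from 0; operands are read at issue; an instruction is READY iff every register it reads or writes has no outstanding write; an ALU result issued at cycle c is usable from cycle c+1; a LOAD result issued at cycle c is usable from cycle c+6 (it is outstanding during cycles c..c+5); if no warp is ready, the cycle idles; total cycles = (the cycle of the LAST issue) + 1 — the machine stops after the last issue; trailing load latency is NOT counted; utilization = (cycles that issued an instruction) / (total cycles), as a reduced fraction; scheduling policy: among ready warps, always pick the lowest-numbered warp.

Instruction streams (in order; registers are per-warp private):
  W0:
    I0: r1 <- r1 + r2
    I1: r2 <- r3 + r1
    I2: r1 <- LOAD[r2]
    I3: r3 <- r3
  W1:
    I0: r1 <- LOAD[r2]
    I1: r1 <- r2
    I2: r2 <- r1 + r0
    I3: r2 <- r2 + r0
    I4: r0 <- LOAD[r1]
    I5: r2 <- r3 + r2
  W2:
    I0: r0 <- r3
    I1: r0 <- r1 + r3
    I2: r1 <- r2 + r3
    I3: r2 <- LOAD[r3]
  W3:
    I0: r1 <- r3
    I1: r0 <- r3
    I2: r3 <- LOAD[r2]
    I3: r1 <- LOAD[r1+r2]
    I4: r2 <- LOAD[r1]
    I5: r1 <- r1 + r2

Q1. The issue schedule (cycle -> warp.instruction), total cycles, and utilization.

cycle 0: W0.I0
cycle 1: W0.I1
cycle 2: W0.I2
cycle 3: W0.I3
cycle 4: W1.I0
cycle 5: W2.I0
cycle 6: W2.I1
cycle 7: W2.I2
cycle 8: W2.I3
cycle 9: W3.I0
cycle 10: W1.I1
cycle 11: W1.I2
cycle 12: W1.I3
cycle 13: W1.I4
cycle 14: W1.I5
cycle 15: W3.I1
cycle 16: W3.I2
cycle 17: W3.I3
cycle 18: idle
cycle 19: idle
cycle 20: idle
cycle 21: idle
cycle 22: idle
cycle 23: W3.I4
cycle 24: idle
cycle 25: idle
cycle 26: idle
cycle 27: idle
cycle 28: idle
cycle 29: W3.I5

Answer: 30 cycles, utilization 2/3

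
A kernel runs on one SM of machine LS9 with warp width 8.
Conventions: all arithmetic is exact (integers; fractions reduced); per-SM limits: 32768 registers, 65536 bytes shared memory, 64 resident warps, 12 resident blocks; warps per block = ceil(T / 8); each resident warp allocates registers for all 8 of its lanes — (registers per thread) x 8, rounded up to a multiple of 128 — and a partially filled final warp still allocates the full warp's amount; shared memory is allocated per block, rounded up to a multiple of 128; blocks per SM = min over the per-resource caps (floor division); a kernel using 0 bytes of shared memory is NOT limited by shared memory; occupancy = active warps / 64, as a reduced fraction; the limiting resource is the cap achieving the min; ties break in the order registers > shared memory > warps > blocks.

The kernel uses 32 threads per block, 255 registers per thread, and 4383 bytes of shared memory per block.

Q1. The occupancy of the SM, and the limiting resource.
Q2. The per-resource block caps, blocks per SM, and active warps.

Answer: occupancy 1/4, limited by registers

registers: 4 blocks
shared memory: 14 blocks
warps: 16 blocks
blocks: 12 blocks

Answer: 4 blocks, 16 active warps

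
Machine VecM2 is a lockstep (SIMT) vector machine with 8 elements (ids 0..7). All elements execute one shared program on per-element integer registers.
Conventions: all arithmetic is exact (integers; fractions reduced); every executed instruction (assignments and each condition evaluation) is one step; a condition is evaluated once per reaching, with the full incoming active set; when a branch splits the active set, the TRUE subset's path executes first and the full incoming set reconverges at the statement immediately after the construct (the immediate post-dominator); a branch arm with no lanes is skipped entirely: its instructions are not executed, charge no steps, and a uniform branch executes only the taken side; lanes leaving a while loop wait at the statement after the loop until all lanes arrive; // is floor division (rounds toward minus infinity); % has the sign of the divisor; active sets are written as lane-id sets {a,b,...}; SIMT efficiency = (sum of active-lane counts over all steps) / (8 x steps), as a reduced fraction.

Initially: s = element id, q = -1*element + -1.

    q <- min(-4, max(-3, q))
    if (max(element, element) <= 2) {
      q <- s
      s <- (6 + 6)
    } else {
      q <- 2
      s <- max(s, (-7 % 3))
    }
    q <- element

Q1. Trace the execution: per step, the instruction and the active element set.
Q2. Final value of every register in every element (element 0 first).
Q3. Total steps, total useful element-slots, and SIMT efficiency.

step 0: q <- min(-4, max(-3, q))     {0,1,2,3,4,5,6,7}
step 1: eval (max(element, element) <= 2) {0,1,2,3,4,5,6,7}
step 2: q <- s                       {0,1,2}
step 3: s <- (6 + 6)                 {0,1,2}
step 4: q <- 2                       {3,4,5,6,7}
step 5: s <- max(s, (-7 % 3))        {3,4,5,6,7}
step 6: q <- element                 {0,1,2,3,4,5,6,7}

Answer: 7 steps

s: 12,12,12,3,4,5,6,7
q: 0,1,2,3,4,5,6,7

steps = 7; useful = 40; efficiency = 40/56 = 5/7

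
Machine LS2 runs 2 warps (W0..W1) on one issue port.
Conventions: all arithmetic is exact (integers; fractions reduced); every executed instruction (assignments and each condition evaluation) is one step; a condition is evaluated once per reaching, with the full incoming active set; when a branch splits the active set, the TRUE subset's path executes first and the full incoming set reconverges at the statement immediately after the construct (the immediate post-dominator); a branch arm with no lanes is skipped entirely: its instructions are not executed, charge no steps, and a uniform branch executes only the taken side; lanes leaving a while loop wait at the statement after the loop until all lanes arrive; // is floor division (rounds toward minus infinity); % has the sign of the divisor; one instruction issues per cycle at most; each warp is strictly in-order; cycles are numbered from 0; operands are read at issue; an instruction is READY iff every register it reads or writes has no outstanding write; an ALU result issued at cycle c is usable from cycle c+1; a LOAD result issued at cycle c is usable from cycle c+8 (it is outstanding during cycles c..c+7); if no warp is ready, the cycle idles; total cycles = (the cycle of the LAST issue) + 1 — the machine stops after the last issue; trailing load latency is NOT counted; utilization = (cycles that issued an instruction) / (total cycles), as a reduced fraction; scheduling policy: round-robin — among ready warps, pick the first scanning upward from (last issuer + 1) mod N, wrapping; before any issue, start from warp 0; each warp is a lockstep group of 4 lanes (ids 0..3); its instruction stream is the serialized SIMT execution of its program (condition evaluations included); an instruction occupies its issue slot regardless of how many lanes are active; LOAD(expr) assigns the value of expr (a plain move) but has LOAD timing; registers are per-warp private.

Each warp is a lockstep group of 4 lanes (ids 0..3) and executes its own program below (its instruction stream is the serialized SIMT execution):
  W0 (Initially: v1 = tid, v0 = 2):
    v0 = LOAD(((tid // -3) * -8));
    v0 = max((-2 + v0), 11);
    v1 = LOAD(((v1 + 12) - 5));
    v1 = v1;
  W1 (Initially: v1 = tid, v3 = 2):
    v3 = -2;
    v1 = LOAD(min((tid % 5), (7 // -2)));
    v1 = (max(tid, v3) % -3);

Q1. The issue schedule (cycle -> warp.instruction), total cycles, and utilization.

cycle 0: W0.I0
cycle 1: W1.I0
cycle 2: W1.I1
cycle 3: idle
cycle 4: idle
cycle 5: idle
cycle 6: idle
cycle 7: idle
cycle 8: W0.I1
cycle 9: W0.I2
cycle 10: W1.I2
cycle 11: idle
cycle 12: idle
cycle 13: idle
cycle 14: idle
cycle 15: idle
cycle 16: idle
cycle 17: W0.I3

Answer: 18 cycles, utilization 7/18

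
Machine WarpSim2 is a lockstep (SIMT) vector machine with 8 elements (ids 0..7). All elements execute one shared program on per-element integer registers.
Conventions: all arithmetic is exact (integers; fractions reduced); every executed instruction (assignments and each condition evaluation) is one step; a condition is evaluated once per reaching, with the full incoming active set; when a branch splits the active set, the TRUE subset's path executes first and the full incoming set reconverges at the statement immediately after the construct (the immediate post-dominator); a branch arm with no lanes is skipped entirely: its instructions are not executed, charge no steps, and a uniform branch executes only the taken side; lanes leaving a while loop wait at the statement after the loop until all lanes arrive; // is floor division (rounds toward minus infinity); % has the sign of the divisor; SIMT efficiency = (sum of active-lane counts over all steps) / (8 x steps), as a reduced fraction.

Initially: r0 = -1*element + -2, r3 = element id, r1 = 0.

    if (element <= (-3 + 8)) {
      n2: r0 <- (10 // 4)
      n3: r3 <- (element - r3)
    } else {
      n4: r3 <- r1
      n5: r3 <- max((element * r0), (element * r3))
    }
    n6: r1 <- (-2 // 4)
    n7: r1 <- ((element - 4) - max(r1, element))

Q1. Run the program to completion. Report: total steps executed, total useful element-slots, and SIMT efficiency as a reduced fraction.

Answer: 7 steps, 40 useful, 5/7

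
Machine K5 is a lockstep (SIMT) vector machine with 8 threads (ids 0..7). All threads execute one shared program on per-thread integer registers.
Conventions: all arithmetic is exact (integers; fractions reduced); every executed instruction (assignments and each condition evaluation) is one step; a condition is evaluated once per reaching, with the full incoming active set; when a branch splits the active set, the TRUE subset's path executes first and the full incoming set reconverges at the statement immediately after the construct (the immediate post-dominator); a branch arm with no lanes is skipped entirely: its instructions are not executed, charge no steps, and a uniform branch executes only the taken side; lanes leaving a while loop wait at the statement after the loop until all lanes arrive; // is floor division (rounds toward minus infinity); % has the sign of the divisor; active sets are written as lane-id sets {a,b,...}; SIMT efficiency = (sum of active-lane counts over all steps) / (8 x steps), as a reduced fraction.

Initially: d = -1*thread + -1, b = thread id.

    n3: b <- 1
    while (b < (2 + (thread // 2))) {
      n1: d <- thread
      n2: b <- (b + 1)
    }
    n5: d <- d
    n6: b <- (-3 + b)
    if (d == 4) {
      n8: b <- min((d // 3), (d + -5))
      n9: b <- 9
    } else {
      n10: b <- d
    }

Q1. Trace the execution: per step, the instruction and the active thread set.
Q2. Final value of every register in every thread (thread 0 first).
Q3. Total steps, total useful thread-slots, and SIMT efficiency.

step 0: b <- 1                       {0,1,2,3,4,5,6,7}
step 1: eval (b < (2 + (thread // 2))) {0,1,2,3,4,5,6,7}
step 2: d <- thread                  {0,1,2,3,4,5,6,7}
step 3: b <- (b + 1)                 {0,1,2,3,4,5,6,7}
step 4: eval (b < (2 + (thread // 2))) {0,1,2,3,4,5,6,7}
step 5: d <- thread                  {2,3,4,5,6,7}
step 6: b <- (b + 1)                 {2,3,4,5,6,7}
step 7: eval (b < (2 + (thread // 2))) {2,3,4,5,6,7}
step 8: d <- thread                  {4,5,6,7}
step 9: b <- (b + 1)                 {4,5,6,7}
step 10: eval (b < (2 + (thread // 2))) {4,5,6,7}
step 11: d <- thread                  {6,7}
step 12: b <- (b + 1)                 {6,7}
step 13: eval (b < (2 + (thread // 2))) {6,7}
step 14: d <- d                       {0,1,2,3,4,5,6,7}
step 15: b <- (-3 + b)                {0,1,2,3,4,5,6,7}
step 16: eval (d == 4)                {0,1,2,3,4,5,6,7}
step 17: b <- min((d // 3), (d + -5)) {4}
step 18: b <- 9                       {4}
step 19: b <- d                       {0,1,2,3,5,6,7}

Answer: 20 steps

d: 0,1,2,3,4,5,6,7
b: 0,1,2,3,9,5,6,7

steps = 20; useful = 109; efficiency = 109/160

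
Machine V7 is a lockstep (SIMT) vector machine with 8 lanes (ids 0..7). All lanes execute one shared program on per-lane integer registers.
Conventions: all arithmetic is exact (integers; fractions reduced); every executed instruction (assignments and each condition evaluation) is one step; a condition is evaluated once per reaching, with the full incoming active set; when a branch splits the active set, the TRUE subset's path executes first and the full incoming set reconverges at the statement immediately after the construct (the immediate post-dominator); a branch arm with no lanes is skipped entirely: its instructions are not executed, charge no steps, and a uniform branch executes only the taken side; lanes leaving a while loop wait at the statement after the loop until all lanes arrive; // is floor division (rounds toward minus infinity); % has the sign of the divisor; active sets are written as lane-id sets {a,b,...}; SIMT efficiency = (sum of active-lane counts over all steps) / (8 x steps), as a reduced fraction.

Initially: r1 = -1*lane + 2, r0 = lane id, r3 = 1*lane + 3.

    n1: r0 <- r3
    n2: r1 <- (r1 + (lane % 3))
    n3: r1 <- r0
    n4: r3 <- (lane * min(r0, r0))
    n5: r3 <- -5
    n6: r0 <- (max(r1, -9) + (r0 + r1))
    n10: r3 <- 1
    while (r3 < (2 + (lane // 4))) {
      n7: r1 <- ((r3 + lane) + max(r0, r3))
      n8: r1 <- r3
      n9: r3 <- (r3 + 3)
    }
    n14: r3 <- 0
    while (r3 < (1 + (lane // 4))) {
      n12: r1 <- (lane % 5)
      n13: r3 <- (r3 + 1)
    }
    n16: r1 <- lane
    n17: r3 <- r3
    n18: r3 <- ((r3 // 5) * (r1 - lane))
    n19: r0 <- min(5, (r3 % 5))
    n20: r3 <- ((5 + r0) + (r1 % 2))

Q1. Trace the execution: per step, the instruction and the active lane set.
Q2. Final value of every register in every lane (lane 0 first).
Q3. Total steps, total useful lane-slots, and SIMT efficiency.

step 0: r0 <- r3                     {0,1,2,3,4,5,6,7}
step 1: r1 <- (r1 + (lane % 3))      {0,1,2,3,4,5,6,7}
step 2: r1 <- r0                     {0,1,2,3,4,5,6,7}
step 3: r3 <- (lane * min(r0, r0))   {0,1,2,3,4,5,6,7}
step 4: r3 <- -5                     {0,1,2,3,4,5,6,7}
step 5: r0 <- (max(r1, -9) + (r0 + r1)) {0,1,2,3,4,5,6,7}
step 6: r3 <- 1                      {0,1,2,3,4,5,6,7}
step 7: eval (r3 < (2 + (lane // 4))) {0,1,2,3,4,5,6,7}
step 8: r1 <- ((r3 + lane) + max(r0, r3)) {0,1,2,3,4,5,6,7}
step 9: r1 <- r3                     {0,1,2,3,4,5,6,7}
step 10: r3 <- (r3 + 3)               {0,1,2,3,4,5,6,7}
step 11: eval (r3 < (2 + (lane // 4))) {0,1,2,3,4,5,6,7}
step 12: r3 <- 0                      {0,1,2,3,4,5,6,7}
step 13: eval (r3 < (1 + (lane // 4))) {0,1,2,3,4,5,6,7}
step 14: r1 <- (lane % 5)             {0,1,2,3,4,5,6,7}
step 15: r3 <- (r3 + 1)               {0,1,2,3,4,5,6,7}
step 16: eval (r3 < (1 + (lane // 4))) {0,1,2,3,4,5,6,7}
step 17: r1 <- (lane % 5)             {4,5,6,7}
step 18: r3 <- (r3 + 1)               {4,5,6,7}
step 19: eval (r3 < (1 + (lane // 4))) {4,5,6,7}
step 20: r1 <- lane                   {0,1,2,3,4,5,6,7}
step 21: r3 <- r3                     {0,1,2,3,4,5,6,7}
step 22: r3 <- ((r3 // 5) * (r1 - lane)) {0,1,2,3,4,5,6,7}
step 23: r0 <- min(5, (r3 % 5))       {0,1,2,3,4,5,6,7}
step 24: r3 <- ((5 + r0) + (r1 % 2))  {0,1,2,3,4,5,6,7}

Answer: 25 steps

r1: 0,1,2,3,4,5,6,7
r0: 0,0,0,0,0,0,0,0
r3: 5,6,5,6,5,6,5,6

steps = 25; useful = 188; efficiency = 188/200 = 47/50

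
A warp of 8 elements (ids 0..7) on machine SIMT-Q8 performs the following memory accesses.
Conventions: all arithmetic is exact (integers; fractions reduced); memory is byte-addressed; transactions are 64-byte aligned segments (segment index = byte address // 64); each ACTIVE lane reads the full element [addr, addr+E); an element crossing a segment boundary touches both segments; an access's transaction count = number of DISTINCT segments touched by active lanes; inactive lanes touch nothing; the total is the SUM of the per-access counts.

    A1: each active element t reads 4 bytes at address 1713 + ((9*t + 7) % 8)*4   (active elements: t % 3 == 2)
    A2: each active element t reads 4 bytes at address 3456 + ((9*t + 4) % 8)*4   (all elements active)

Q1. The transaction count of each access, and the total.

A1: 2 transactions
A2: 1 transaction

Answer: 2,1; total 3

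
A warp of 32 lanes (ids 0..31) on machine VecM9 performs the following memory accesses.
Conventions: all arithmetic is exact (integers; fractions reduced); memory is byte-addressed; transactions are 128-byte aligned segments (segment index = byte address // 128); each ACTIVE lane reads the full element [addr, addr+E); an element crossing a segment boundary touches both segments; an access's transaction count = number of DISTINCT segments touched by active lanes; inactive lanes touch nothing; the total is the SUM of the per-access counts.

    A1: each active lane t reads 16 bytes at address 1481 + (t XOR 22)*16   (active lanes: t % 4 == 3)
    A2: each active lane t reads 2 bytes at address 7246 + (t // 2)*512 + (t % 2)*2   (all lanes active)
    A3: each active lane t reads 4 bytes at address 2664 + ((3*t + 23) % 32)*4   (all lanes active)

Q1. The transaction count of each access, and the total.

A1: 5 transactions
A2: 16 transactions
A3: 2 transactions

Answer: 5,16,2; total 23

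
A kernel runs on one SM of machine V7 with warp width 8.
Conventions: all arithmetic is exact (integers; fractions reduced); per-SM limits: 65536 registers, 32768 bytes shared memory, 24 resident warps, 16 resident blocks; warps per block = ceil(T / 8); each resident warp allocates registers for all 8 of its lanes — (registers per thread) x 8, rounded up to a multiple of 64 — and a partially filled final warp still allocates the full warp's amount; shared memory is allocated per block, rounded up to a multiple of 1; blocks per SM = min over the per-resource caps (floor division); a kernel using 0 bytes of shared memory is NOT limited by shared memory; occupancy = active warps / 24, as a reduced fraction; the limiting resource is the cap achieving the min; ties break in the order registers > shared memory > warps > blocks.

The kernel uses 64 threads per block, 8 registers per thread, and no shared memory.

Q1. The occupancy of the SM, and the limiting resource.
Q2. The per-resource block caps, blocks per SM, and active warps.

Answer: occupancy 1, limited by warps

registers: 128 blocks
shared memory: no limit (kernel uses none)
warps: 3 blocks
blocks: 16 blocks

Answer: 3 blocks, 24 active warps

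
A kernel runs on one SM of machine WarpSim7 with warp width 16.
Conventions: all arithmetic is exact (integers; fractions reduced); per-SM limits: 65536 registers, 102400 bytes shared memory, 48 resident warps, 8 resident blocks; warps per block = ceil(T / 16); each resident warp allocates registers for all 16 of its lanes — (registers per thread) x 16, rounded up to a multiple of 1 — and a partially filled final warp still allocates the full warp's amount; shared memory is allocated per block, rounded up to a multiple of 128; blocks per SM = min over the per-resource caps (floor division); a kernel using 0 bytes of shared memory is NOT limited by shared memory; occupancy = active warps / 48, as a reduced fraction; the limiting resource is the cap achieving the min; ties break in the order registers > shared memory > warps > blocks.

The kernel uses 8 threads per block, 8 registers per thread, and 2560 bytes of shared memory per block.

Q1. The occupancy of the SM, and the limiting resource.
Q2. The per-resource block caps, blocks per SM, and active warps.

Answer: occupancy 1/6, limited by blocks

registers: 512 blocks
shared memory: 40 blocks
warps: 48 blocks
blocks: 8 blocks

Answer: 8 blocks, 8 active warps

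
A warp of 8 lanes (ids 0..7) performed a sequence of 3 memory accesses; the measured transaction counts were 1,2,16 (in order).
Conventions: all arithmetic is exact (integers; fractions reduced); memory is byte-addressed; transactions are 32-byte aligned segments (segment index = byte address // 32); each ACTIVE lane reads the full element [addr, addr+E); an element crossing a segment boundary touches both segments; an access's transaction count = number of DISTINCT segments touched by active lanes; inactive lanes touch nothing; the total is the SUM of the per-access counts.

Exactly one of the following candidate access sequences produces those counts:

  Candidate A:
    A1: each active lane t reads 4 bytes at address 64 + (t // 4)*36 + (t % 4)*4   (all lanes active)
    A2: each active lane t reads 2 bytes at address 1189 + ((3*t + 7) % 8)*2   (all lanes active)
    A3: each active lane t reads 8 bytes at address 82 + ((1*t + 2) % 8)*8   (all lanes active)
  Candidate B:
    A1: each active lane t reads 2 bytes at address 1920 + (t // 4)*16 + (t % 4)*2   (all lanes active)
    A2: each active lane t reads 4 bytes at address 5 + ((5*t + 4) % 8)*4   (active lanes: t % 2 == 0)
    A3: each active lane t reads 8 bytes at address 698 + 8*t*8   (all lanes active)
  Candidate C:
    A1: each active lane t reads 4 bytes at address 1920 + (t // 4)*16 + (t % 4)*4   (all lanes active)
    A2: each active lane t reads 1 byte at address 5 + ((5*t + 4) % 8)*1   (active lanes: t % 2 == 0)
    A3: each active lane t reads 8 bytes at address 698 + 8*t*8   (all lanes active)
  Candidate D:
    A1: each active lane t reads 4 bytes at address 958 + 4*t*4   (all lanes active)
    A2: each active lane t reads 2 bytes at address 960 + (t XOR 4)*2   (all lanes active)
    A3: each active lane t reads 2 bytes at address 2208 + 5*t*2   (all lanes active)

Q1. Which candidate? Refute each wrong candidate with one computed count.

A: A1 gives 2 transactions, not 1
C: A2 gives 1 transaction, not 2
D: A1 gives 5 transactions, not 1
B: all counts match (1,2,16)

Answer: B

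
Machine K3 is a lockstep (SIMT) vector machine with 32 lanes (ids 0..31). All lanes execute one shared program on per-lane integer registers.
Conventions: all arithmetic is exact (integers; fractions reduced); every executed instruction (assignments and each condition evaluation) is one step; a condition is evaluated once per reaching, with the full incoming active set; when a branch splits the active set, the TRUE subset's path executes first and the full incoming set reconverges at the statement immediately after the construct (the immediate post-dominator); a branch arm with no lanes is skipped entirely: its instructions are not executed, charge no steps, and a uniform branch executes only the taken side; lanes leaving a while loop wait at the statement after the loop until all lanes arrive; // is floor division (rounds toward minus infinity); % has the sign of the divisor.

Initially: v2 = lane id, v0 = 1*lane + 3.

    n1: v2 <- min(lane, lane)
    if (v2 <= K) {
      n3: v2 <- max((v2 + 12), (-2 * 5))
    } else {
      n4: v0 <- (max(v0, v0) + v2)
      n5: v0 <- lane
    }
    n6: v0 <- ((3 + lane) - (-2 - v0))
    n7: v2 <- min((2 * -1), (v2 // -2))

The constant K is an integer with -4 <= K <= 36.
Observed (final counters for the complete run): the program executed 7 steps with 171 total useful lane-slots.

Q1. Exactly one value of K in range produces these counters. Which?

Answer: K = 20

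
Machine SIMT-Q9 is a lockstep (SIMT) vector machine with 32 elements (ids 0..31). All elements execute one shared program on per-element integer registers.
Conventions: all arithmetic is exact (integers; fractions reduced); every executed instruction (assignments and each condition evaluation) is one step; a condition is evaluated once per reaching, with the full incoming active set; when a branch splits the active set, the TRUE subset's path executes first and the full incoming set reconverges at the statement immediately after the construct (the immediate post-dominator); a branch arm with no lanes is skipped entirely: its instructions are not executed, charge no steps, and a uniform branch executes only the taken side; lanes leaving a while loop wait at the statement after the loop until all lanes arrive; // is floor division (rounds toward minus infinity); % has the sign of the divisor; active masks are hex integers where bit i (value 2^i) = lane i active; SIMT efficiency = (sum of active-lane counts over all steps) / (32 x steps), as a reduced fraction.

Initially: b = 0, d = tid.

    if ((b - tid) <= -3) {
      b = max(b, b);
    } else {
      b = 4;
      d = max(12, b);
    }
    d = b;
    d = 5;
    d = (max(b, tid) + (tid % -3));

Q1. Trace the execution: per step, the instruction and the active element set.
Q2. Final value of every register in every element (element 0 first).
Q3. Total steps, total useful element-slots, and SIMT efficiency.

step 0: eval ((b - tid) <= -3)       0xffffffff
step 1: b <- max(b, b)               0xfffffff8
step 2: b <- 4                       0x00000007
step 3: d <- max(12, b)              0x00000007
step 4: d <- b                       0xffffffff
step 5: d <- 5                       0xffffffff
step 6: d <- (max(b, tid) + (tid % -3)) 0xffffffff

Answer: 7 steps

b: 4,4,4,0,0,0,0,0,0,0,0,0,0,0,0,0,0,0,0,0,0,0,0,0,0,0,0,0,0,0,0,0
d: 4,2,3,3,2,4,6,5,7,9,8,10,12,11,13,15,14,16,18,17,19,21,20,22,24,23,25,27,26,28,30,29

steps = 7; useful = 163; efficiency = 163/224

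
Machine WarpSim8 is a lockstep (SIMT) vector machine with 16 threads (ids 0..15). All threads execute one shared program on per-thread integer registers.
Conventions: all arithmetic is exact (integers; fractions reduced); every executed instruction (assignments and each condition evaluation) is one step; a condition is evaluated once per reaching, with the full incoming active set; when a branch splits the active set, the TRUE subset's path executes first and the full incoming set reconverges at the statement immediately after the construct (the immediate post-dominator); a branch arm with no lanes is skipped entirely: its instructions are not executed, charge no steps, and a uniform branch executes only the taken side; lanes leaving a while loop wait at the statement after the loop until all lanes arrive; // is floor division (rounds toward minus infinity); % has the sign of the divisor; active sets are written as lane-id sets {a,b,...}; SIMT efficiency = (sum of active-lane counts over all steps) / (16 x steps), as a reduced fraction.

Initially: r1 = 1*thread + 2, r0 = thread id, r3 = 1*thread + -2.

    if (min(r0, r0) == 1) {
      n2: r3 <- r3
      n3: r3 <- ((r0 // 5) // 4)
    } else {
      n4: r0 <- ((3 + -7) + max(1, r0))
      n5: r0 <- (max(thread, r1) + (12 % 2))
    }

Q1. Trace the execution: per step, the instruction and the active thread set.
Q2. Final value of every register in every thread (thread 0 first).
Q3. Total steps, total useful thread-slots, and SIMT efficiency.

step 0: eval (min(r0, r0) == 1)      {0,1,2,3,4,5,6,7,8,9,10,11,12,13,14,15}
step 1: r3 <- r3                     {1}
step 2: r3 <- ((r0 // 5) // 4)       {1}
step 3: r0 <- ((3 + -7) + max(1, r0)) {0,2,3,4,5,6,7,8,9,10,11,12,13,14,15}
step 4: r0 <- (max(thread, r1) + (12 % 2)) {0,2,3,4,5,6,7,8,9,10,11,12,13,14,15}

Answer: 5 steps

r1: 2,3,4,5,6,7,8,9,10,11,12,13,14,15,16,17
r0: 2,1,4,5,6,7,8,9,10,11,12,13,14,15,16,17
r3: -2,0,0,1,2,3,4,5,6,7,8,9,10,11,12,13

steps = 5; useful = 48; efficiency = 48/80 = 3/5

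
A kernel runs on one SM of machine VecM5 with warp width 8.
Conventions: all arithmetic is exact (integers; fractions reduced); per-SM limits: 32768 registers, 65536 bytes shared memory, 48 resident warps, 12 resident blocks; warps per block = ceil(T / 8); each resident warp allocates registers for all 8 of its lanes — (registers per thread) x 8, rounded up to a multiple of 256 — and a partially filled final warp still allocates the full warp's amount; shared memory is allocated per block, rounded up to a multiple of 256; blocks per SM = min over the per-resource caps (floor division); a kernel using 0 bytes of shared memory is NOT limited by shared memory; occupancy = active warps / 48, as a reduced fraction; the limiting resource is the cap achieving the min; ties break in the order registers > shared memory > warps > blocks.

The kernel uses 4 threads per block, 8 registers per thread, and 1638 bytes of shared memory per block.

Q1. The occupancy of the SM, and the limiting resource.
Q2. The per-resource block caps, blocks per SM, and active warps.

Answer: occupancy 1/4, limited by blocks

registers: 128 blocks
shared memory: 36 blocks
warps: 48 blocks
blocks: 12 blocks

Answer: 12 blocks, 12 active warps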